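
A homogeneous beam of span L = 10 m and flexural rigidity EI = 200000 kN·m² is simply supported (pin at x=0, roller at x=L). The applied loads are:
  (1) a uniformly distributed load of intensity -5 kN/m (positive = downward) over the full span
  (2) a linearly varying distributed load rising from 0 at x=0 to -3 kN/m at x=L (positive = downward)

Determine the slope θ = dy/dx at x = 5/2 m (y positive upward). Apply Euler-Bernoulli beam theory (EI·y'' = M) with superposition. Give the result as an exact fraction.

Load 1 — uniform load w=-5 kN/m over full span:
  θ_1 = -w(L³-6Lx²+4x³)/(24EI) = -(-5)·(10³-6·10·(5/2)²+4·(5/2)³)/(24·200000) = 11/15360 rad
Load 2 — triangular load w₀=-3 kN/m (0→w₀ over full span):
  θ_2 = -w₀(7L⁴-30L²x²+15x⁴)/(360LEI) = -(-3)·(7·10⁴-30·10²·(5/2)²+15·(5/2)⁴)/(360·10·200000) = 1327/6144000 rad
Superposition: θ = Σ θ_i = 1909/2048000 rad ≈ 0.000932 rad

θ(5/2) = 1909/2048000 rad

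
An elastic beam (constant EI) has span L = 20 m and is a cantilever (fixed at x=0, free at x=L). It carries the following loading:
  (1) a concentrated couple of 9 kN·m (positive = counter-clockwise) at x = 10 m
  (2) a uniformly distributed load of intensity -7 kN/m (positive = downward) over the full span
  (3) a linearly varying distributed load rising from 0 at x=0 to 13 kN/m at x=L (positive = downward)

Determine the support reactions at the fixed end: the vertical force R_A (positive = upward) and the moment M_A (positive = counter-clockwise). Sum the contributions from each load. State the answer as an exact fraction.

Load 1 — applied couple M₀=9 kN·m at a=10 m (b=L-a=10):
  R_A = 0 kN
  M_A = -M₀ = -9 kN·m
Load 2 — uniform load w=-7 kN/m over full span:
  R_A = wL = (-7)·20 = -140 kN
  M_A = wL²/2 = (-7)·20²/2 = -1400 kN·m
Load 3 — triangular load w₀=13 kN/m (0→w₀ over full span):
  R_A = w₀L/2 = 13·20/2 = 130 kN
  M_A = w₀L²/3 = 13·20²/3 = 5200/3 kN·m
Superposition: R_A = -10 kN, M_A = 973/3 kN·m

R_A = -10 kN, M_A = 973/3 kN·m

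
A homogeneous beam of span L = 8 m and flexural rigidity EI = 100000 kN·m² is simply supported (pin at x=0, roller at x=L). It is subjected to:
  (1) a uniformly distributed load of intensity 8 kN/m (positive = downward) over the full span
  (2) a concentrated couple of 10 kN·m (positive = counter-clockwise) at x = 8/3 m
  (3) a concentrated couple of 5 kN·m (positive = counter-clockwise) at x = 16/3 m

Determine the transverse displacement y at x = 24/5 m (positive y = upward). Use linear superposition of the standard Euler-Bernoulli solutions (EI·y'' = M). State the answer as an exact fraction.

y(24/5) = -69349/17578125 m

Load 1 — uniform load w=8 kN/m over full span:
  y_1 = -wx(L³-2Lx²+x³)/(24EI) = -8·(24/5)·(8³-2·8·(24/5)²+(24/5)³)/(24·100000) = -7936/1953125 m
Load 2 — applied couple M₀=10 kN·m at a=8/3 m (b=L-a=16/3):
  y_2 = (M₀x³/(6L)-M₀(x-a)²/2+C₁x)/EI  [x>a] with C₁=M₀(3b²-L²)/(6L)=40/9 = (10·(24/5)³/(6·8)-10·((24/5)-(8/3))²/2+(40/9)·(24/5))/100000 = 152/703125 m
Load 3 — applied couple M₀=5 kN·m at a=16/3 m (b=L-a=8/3):
  y_3 = (M₀x³/(6L)+C₁x)/EI  [x≤a] with C₁=M₀(3b²-L²)/(6L)=-40/9 = (5·(24/5)³/(6·8)+(-40/9)·(24/5))/100000 = -23/234375 m
Superposition: y = Σ y_i = -69349/17578125 m ≈ -0.003945 m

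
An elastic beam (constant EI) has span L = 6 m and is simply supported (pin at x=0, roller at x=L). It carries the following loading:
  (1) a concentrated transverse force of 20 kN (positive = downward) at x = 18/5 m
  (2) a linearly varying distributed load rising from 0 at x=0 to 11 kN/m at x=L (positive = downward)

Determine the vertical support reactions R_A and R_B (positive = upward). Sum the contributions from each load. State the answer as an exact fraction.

Load 1 — point force P=20 kN at a=18/5 m (b=L-a=12/5):
  R_A = Pb/L = 20·(12/5)/6 = 8 kN
  R_B = Pa/L = 20·(18/5)/6 = 12 kN
Load 2 — triangular load w₀=11 kN/m (0→w₀ over full span):
  R_A = w₀L/6 = 11·6/6 = 11 kN
  R_B = w₀L/3 = 11·6/3 = 22 kN
Superposition: R_A = 19 kN, R_B = 34 kN

R_A = 19 kN, R_B = 34 kN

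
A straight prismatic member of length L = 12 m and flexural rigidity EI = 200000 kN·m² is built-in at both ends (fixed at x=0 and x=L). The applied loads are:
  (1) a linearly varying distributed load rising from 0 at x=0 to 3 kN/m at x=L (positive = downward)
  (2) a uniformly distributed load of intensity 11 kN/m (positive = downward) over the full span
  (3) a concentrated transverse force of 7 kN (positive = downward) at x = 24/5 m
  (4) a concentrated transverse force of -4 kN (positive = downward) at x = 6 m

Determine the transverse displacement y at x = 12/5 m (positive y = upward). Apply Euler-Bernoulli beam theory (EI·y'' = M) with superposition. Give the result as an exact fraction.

y(12/5) = -277551/195312500 m

Load 1 — triangular load w₀=3 kN/m (0→w₀ over full span):
  y_1 = -w₀x²(L-x)²(x+2L)/(120LEI) = -3·(12/5)²·(12-(12/5))²·((12/5)+2·12)/(120·12·200000) = -7128/48828125 m
Load 2 — uniform load w=11 kN/m over full span:
  y_2 = -wx²(L-x)²/(24EI) = -11·(12/5)²·(12-(12/5))²/(24·200000) = -2376/1953125 m
Load 3 — point force P=7 kN at a=24/5 m (b=L-a=36/5):
  y_3 = -Pb²x²(3aL-(3a+b)x)/(6L³EI)  [x≤a] = -7·(36/5)²·(12/5)²·(3·(24/5)·12-(3·(24/5)+(36/5))·(12/5))/(6·12³·200000) = -11907/97656250 m
Load 4 — point force P=-4 kN at a=6 m (b=L-a=6):
  y_4 = -Pb²x²(3aL-(3a+b)x)/(6L³EI)  [x≤a] = -(-4)·6²·(12/5)²·(3·6·12-(3·6+6)·(12/5))/(6·12³·200000) = 99/1562500 m
Superposition: y = Σ y_i = -277551/195312500 m ≈ -0.001421 m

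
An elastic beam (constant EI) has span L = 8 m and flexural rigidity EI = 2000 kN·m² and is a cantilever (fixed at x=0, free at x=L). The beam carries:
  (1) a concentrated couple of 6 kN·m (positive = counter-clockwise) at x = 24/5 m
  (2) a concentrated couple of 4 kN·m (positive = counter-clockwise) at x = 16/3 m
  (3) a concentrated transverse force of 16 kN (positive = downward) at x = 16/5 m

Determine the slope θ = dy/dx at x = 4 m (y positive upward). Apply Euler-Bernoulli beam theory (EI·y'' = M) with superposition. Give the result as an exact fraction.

Load 1 — applied couple M₀=6 kN·m at a=24/5 m (b=L-a=16/5):
  θ_1 = M₀x/EI  [x≤a] = 6·4/2000 = 3/250 rad
Load 2 — applied couple M₀=4 kN·m at a=16/3 m (b=L-a=8/3):
  θ_2 = M₀x/EI  [x≤a] = 4·4/2000 = 1/125 rad
Load 3 — point force P=16 kN at a=16/5 m (b=L-a=24/5):
  θ_3 = -Pa²/(2EI)  [x>a] = -16·(16/5)²/(2·2000) = -128/3125 rad
Superposition: θ = Σ θ_i = -131/6250 rad ≈ -0.020960 rad

θ(4) = -131/6250 rad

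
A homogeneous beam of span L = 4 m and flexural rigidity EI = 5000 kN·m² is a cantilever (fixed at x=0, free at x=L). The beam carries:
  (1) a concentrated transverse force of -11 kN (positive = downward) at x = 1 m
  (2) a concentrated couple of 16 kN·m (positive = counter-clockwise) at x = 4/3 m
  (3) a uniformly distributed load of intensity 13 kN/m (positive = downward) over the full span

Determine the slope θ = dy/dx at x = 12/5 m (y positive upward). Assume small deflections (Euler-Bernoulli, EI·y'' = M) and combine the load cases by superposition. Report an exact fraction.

θ(12/5) = -77219/3750000 rad

Load 1 — point force P=-11 kN at a=1 m (b=L-a=3):
  θ_1 = -Pa²/(2EI)  [x>a] = -(-11)·1²/(2·5000) = 11/10000 rad
Load 2 — applied couple M₀=16 kN·m at a=4/3 m (b=L-a=8/3):
  θ_2 = M₀a/EI  [x>a] = 16·(4/3)/5000 = 8/1875 rad
Load 3 — uniform load w=13 kN/m over full span:
  θ_3 = -wx(x²-3Lx+3L²)/(6EI) = -13·(12/5)·((12/5)²-3·4·(12/5)+3·4²)/(6·5000) = -2028/78125 rad
Superposition: θ = Σ θ_i = -77219/3750000 rad ≈ -0.020592 rad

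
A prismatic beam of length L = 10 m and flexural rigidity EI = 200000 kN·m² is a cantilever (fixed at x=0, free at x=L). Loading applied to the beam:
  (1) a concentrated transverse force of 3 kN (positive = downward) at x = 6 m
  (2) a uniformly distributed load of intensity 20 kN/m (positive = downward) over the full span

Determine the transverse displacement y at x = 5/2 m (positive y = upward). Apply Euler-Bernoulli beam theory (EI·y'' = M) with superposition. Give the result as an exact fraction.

y(5/2) = -3437/256000 m

Load 1 — point force P=3 kN at a=6 m (b=L-a=4):
  y_1 = -Px²(3a-x)/(6EI)  [x≤a] = -3·(5/2)²·(3·6-(5/2))/(6·200000) = -31/128000 m
Load 2 — uniform load w=20 kN/m over full span:
  y_2 = -wx²(x²-4Lx+6L²)/(24EI) = -20·(5/2)²·((5/2)²-4·10·(5/2)+6·10²)/(24·200000) = -27/2048 m
Superposition: y = Σ y_i = -3437/256000 m ≈ -0.013426 m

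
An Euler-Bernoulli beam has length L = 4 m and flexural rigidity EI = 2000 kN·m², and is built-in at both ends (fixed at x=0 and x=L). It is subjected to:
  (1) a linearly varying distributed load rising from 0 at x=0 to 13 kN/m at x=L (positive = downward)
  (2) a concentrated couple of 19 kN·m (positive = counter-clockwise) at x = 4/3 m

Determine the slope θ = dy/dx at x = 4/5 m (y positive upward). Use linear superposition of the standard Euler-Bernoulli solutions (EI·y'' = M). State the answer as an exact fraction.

Load 1 — triangular load w₀=13 kN/m (0→w₀ over full span):
  θ_1 = -w₀(2x(L-x)(L-2x)(x+2L)+x²(L-x)²)/(120LEI) = -13·(2·(4/5)·(4-(4/5))·(4-2·(4/5))·((4/5)+2·4)+(4/5)²·(4-(4/5))²)/(120·4·2000) = -364/234375 rad
Load 2 — applied couple M₀=19 kN·m at a=4/3 m (b=L-a=8/3):
  θ_2 = (R_Ax²/2 - M_Ax)/EI  [x≤a] with R_A=19/3, M_A=0 = ((19/3)·(4/5)²/2 - 0·(4/5))/2000 = 19/18750 rad
Superposition: θ = Σ θ_i = -253/468750 rad ≈ -0.000540 rad

θ(4/5) = -253/468750 rad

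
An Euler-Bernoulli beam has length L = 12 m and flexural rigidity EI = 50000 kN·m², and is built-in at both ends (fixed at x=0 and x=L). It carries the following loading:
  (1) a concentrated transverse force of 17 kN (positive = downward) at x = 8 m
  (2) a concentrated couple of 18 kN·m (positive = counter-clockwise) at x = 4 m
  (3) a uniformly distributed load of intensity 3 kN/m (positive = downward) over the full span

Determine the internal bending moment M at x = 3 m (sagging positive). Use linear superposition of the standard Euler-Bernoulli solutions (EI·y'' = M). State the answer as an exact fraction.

Load 1 — point force P=17 kN at a=8 m (b=L-a=4):
  M_1 = Pb²(3a+b)x/L³ - Pab²/L²  [x≤a] = 17·4²·(3·8+4)·3/12³ - 17·8·4²/12² = -17/9 kN·m
Load 2 — applied couple M₀=18 kN·m at a=4 m (b=L-a=8):
  M_2 = R_Ax - M_A  [x≤a] with R_A=2, M_A=0 = 2·3 - 0 = 6 kN·m
Load 3 — uniform load w=3 kN/m over full span:
  M_3 = wLx/2 - wL²/12 - wx²/2 = 3·12·3/2 - 3·12²/12 - 3·3²/2 = 9/2 kN·m
Superposition: M = Σ M_i = 155/18 kN·m ≈ 8.611111 kN·m

M(3) = 155/18 kN·m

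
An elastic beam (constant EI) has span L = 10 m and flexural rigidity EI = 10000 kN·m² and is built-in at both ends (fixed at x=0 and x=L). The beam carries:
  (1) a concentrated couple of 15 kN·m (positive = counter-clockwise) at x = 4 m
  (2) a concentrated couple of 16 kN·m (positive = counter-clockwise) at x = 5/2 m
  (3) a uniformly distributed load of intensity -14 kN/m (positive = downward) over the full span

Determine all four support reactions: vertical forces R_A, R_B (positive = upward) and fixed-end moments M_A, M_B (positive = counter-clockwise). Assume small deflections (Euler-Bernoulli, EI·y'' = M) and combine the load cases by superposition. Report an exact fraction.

R_A = -1651/25 kN, M_A = -1768/15 kN·m, R_B = -1849/25 kN, M_B = 1897/15 kN·m

Load 1 — applied couple M₀=15 kN·m at a=4 m (b=L-a=6):
  R_A = 6M₀ab/L³ = 6·15·4·6/10³ = 54/25 kN
  M_A = M₀b(2a-b)/L² = 15·6·(2·4-6)/10² = 9/5 kN·m
  R_B = -6M₀ab/L³ = -6·15·4·6/10³ = -54/25 kN
  M_B = M₀a(2b-a)/L² = 15·4·(2·6-4)/10² = 24/5 kN·m
Load 2 — applied couple M₀=16 kN·m at a=5/2 m (b=L-a=15/2):
  R_A = 6M₀ab/L³ = 6·16·(5/2)·(15/2)/10³ = 9/5 kN
  M_A = M₀b(2a-b)/L² = 16·(15/2)·(2·(5/2)-(15/2))/10² = -3 kN·m
  R_B = -6M₀ab/L³ = -6·16·(5/2)·(15/2)/10³ = -9/5 kN
  M_B = M₀a(2b-a)/L² = 16·(5/2)·(2·(15/2)-(5/2))/10² = 5 kN·m
Load 3 — uniform load w=-14 kN/m over full span:
  R_A = wL/2 = (-14)·10/2 = -70 kN
  M_A = wL²/12 = (-14)·10²/12 = -350/3 kN·m
  R_B = wL/2 = (-14)·10/2 = -70 kN
  M_B = -wL²/12 = -(-14)·10²/12 = 350/3 kN·m
Superposition: R_A = -1651/25 kN, M_A = -1768/15 kN·m, R_B = -1849/25 kN, M_B = 1897/15 kN·m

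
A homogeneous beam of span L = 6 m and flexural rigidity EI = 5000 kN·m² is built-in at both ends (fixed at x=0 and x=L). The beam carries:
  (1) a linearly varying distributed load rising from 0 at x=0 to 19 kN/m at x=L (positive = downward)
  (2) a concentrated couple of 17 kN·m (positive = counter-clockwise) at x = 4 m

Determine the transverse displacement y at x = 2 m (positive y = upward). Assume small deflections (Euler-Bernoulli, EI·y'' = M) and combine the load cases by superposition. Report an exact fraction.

Load 1 — triangular load w₀=19 kN/m (0→w₀ over full span):
  y_1 = -w₀x²(L-x)²(x+2L)/(120LEI) = -19·2²·(6-2)²·(2+2·6)/(120·6·5000) = -133/28125 m
Load 2 — applied couple M₀=17 kN·m at a=4 m (b=L-a=2):
  y_2 = (R_Ax³/6 - M_Ax²/2)/EI  [x≤a] with R_A=34/9, M_A=17/3 = ((34/9)·2³/6 - (17/3)·2²/2)/5000 = -17/13500 m
Superposition: y = Σ y_i = -2021/337500 m ≈ -0.005988 m

y(2) = -2021/337500 m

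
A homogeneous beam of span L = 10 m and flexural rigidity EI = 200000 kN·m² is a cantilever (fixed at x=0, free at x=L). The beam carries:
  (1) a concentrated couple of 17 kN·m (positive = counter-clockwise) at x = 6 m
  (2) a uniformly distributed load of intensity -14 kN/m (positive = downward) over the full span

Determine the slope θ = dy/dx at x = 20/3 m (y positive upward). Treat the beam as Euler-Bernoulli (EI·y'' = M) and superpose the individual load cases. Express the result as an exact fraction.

θ(20/3) = 95131/8100000 rad

Load 1 — applied couple M₀=17 kN·m at a=6 m (b=L-a=4):
  θ_1 = M₀a/EI  [x>a] = 17·6/200000 = 51/100000 rad
Load 2 — uniform load w=-14 kN/m over full span:
  θ_2 = -wx(x²-3Lx+3L²)/(6EI) = -(-14)·(20/3)·((20/3)²-3·10·(20/3)+3·10²)/(6·200000) = 91/8100 rad
Superposition: θ = Σ θ_i = 95131/8100000 rad ≈ 0.011745 rad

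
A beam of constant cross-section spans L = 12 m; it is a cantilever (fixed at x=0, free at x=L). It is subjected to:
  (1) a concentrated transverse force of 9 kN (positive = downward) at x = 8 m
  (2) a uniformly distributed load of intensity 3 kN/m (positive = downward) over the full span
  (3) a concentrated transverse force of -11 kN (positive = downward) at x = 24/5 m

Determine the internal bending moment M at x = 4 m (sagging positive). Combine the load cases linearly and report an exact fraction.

M(4) = -616/5 kN·m

Load 1 — point force P=9 kN at a=8 m (b=L-a=4):
  M_1 = -P(a-x)  [x≤a] = -9·(8-4) = -36 kN·m
Load 2 — uniform load w=3 kN/m over full span:
  M_2 = -w(L-x)²/2 = -3·(12-4)²/2 = -96 kN·m
Load 3 — point force P=-11 kN at a=24/5 m (b=L-a=36/5):
  M_3 = -P(a-x)  [x≤a] = -(-11)·((24/5)-4) = 44/5 kN·m
Superposition: M = Σ M_i = -616/5 kN·m ≈ -123.200000 kN·m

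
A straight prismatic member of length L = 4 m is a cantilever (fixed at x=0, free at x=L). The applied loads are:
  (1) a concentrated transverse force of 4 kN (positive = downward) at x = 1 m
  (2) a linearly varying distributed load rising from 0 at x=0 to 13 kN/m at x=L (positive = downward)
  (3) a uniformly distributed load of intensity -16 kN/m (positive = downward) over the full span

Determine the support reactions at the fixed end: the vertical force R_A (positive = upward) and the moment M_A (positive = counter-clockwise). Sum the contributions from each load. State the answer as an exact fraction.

R_A = -34 kN, M_A = -164/3 kN·m

Load 1 — point force P=4 kN at a=1 m (b=L-a=3):
  R_A = P = 4 kN
  M_A = Pa = 4·1 = 4 kN·m
Load 2 — triangular load w₀=13 kN/m (0→w₀ over full span):
  R_A = w₀L/2 = 13·4/2 = 26 kN
  M_A = w₀L²/3 = 13·4²/3 = 208/3 kN·m
Load 3 — uniform load w=-16 kN/m over full span:
  R_A = wL = (-16)·4 = -64 kN
  M_A = wL²/2 = (-16)·4²/2 = -128 kN·m
Superposition: R_A = -34 kN, M_A = -164/3 kN·m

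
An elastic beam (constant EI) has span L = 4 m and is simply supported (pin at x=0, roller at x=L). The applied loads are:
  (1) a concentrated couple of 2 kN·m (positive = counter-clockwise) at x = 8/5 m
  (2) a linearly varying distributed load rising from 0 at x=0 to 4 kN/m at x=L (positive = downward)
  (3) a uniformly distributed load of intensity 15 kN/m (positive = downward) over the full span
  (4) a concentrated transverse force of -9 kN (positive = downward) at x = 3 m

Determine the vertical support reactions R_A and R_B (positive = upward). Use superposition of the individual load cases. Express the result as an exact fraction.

R_A = 371/12 kN, R_B = 337/12 kN

Load 1 — applied couple M₀=2 kN·m at a=8/5 m (b=L-a=12/5):
  R_A = M₀/L = 2/4 = 1/2 kN
  R_B = -M₀/L = -2/4 = -1/2 kN
Load 2 — triangular load w₀=4 kN/m (0→w₀ over full span):
  R_A = w₀L/6 = 4·4/6 = 8/3 kN
  R_B = w₀L/3 = 4·4/3 = 16/3 kN
Load 3 — uniform load w=15 kN/m over full span:
  R_A = wL/2 = 15·4/2 = 30 kN
  R_B = wL/2 = 15·4/2 = 30 kN
Load 4 — point force P=-9 kN at a=3 m (b=L-a=1):
  R_A = Pb/L = (-9)·1/4 = -9/4 kN
  R_B = Pa/L = (-9)·3/4 = -27/4 kN
Superposition: R_A = 371/12 kN, R_B = 337/12 kN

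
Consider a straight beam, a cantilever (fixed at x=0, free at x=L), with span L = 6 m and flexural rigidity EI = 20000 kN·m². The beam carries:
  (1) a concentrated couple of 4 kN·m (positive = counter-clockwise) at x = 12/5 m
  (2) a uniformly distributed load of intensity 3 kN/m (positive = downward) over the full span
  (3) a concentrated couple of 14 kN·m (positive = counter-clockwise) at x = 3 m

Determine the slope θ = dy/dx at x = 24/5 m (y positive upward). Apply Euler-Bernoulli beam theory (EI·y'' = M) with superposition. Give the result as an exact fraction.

θ(24/5) = -3471/1250000 rad

Load 1 — applied couple M₀=4 kN·m at a=12/5 m (b=L-a=18/5):
  θ_1 = M₀a/EI  [x>a] = 4·(12/5)/20000 = 3/6250 rad
Load 2 — uniform load w=3 kN/m over full span:
  θ_2 = -wx(x²-3Lx+3L²)/(6EI) = -3·(24/5)·((24/5)²-3·6·(24/5)+3·6²)/(6·20000) = -837/156250 rad
Load 3 — applied couple M₀=14 kN·m at a=3 m (b=L-a=3):
  θ_3 = M₀a/EI  [x>a] = 14·3/20000 = 21/10000 rad
Superposition: θ = Σ θ_i = -3471/1250000 rad ≈ -0.002777 rad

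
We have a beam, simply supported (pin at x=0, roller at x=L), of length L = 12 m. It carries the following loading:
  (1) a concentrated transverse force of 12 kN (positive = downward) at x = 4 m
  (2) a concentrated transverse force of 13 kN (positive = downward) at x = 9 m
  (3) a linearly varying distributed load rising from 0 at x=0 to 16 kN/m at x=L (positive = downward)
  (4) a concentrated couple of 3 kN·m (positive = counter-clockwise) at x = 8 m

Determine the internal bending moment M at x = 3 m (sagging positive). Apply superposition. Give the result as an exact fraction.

M(3) = 249/2 kN·m

Load 1 — point force P=12 kN at a=4 m (b=L-a=8):
  M_1 = Pbx/L  [x≤a] = 12·8·3/12 = 24 kN·m
Load 2 — point force P=13 kN at a=9 m (b=L-a=3):
  M_2 = Pbx/L  [x≤a] = 13·3·3/12 = 39/4 kN·m
Load 3 — triangular load w₀=16 kN/m (0→w₀ over full span):
  M_3 = w₀Lx/6 - w₀x³/(6L) = 16·12·3/6 - 16·3³/(6·12) = 90 kN·m
Load 4 — applied couple M₀=3 kN·m at a=8 m (b=L-a=4):
  M_4 = M₀x/L  [x≤a] = 3·3/12 = 3/4 kN·m
Superposition: M = Σ M_i = 249/2 kN·m ≈ 124.500000 kN·m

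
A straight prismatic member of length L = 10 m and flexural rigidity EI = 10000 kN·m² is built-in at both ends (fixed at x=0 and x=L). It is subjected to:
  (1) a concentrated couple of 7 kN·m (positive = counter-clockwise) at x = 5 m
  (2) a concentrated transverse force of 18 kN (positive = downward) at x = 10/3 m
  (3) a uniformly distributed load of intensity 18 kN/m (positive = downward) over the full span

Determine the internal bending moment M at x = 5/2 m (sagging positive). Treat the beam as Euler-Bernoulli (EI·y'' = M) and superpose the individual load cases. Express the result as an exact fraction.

Load 1 — applied couple M₀=7 kN·m at a=5 m (b=L-a=5):
  M_1 = R_Ax - M_A  [x≤a] with R_A=21/20, M_A=7/4 = (21/20)·(5/2) - (7/4) = 7/8 kN·m
Load 2 — point force P=18 kN at a=10/3 m (b=L-a=20/3):
  M_2 = Pb²(3a+b)x/L³ - Pab²/L²  [x≤a] = 18·(20/3)²·(3·(10/3)+(20/3))·(5/2)/10³ - 18·(10/3)·(20/3)²/10² = 20/3 kN·m
Load 3 — uniform load w=18 kN/m over full span:
  M_3 = wLx/2 - wL²/12 - wx²/2 = 18·10·(5/2)/2 - 18·10²/12 - 18·(5/2)²/2 = 75/4 kN·m
Superposition: M = Σ M_i = 631/24 kN·m ≈ 26.291667 kN·m

M(5/2) = 631/24 kN·m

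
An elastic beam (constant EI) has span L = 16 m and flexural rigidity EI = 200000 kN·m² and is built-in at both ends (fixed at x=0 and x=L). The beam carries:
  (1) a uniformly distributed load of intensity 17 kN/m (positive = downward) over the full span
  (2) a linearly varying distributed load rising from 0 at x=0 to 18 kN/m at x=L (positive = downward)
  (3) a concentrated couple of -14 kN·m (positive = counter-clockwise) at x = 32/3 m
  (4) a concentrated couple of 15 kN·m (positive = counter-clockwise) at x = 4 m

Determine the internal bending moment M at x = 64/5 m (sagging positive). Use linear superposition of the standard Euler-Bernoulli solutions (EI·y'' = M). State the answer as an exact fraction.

Load 1 — uniform load w=17 kN/m over full span:
  M_1 = wLx/2 - wL²/12 - wx²/2 = 17·16·(64/5)/2 - 17·16²/12 - 17·(64/5)²/2 = -1088/75 kN·m
Load 2 — triangular load w₀=18 kN/m (0→w₀ over full span):
  M_2 = 3w₀Lx/20 - w₀L²/30 - w₀x³/(6L) = 3·18·16·(64/5)/20 - 18·16²/30 - 18·(64/5)³/(6·16) = 768/125 kN·m
Load 3 — applied couple M₀=-14 kN·m at a=32/3 m (b=L-a=16/3):
  M_3 = R_Ax - M_A - M₀  [x>a] with R_A=-7/6, M_A=-14/3 = (-7/6)·(64/5) - (-14/3) - (-14) = 56/15 kN·m
Load 4 — applied couple M₀=15 kN·m at a=4 m (b=L-a=12):
  M_4 = R_Ax - M_A - M₀  [x>a] with R_A=135/128, M_A=-45/16 = (135/128)·(64/5) - (-45/16) - 15 = 21/16 kN·m
Superposition: M = Σ M_i = -19901/6000 kN·m ≈ -3.316833 kN·m

M(64/5) = -19901/6000 kN·m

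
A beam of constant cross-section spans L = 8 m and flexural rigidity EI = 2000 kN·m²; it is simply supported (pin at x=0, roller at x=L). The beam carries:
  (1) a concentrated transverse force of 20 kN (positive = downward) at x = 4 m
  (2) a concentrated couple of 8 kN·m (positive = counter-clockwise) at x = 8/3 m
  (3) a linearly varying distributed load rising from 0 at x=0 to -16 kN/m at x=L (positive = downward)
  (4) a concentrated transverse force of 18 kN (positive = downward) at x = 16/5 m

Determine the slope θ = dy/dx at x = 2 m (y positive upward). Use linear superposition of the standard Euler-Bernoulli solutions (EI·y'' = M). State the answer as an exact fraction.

Load 1 — point force P=20 kN at a=4 m (b=L-a=4):
  θ_1 = -Pb(L²-b²-3x²)/(6LEI)  [x≤a] = -20·4·(8²-4²-3·2²)/(6·8·2000) = -3/100 rad
Load 2 — applied couple M₀=8 kN·m at a=8/3 m (b=L-a=16/3):
  θ_2 = (M₀x²/(2L)+C₁)/EI  [x≤a] with C₁=M₀(3b²-L²)/(6L)=32/9 = (8·2²/(2·8)+(32/9))/2000 = 1/360 rad
Load 3 — triangular load w₀=-16 kN/m (0→w₀ over full span):
  θ_3 = -w₀(7L⁴-30L²x²+15x⁴)/(360LEI) = -(-16)·(7·8⁴-30·8²·2²+15·2⁴)/(360·8·2000) = 1327/22500 rad
Load 4 — point force P=18 kN at a=16/5 m (b=L-a=24/5):
  θ_4 = -Pb(L²-b²-3x²)/(6LEI)  [x≤a] = -18·(24/5)·(8²-(24/5)²-3·2²)/(6·8·2000) = -1629/62500 rad
Superposition: θ = Σ θ_i = 6403/1125000 rad ≈ 0.005692 rad

θ(2) = 6403/1125000 rad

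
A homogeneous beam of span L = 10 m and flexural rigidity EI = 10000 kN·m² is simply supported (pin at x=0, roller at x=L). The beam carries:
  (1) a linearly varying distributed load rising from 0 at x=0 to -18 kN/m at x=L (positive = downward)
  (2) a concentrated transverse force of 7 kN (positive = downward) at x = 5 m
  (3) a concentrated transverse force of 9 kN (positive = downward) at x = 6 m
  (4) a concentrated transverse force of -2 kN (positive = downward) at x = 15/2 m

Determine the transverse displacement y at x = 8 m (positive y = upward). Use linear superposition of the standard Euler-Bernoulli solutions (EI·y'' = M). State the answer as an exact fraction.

Load 1 — triangular load w₀=-18 kN/m (0→w₀ over full span):
  y_1 = -w₀x(7L⁴-10L²x²+3x⁴)/(360LEI) = -(-18)·8·(7·10⁴-10·10²·8²+3·8⁴)/(360·10·10000) = 1143/15625 m
Load 2 — point force P=7 kN at a=5 m (b=L-a=5):
  y_2 = -Pa(L-x)(2Lx-a²-x²)/(6LEI)  [x>a] = -7·5·(10-8)·(2·10·8-5²-8²)/(6·10·10000) = -497/60000 m
Load 3 — point force P=9 kN at a=6 m (b=L-a=4):
  y_3 = -Pa(L-x)(2Lx-a²-x²)/(6LEI)  [x>a] = -9·6·(10-8)·(2·10·8-6²-8²)/(6·10·10000) = -27/2500 m
Load 4 — point force P=-2 kN at a=15/2 m (b=L-a=5/2):
  y_4 = -Pa(L-x)(2Lx-a²-x²)/(6LEI)  [x>a] = -(-2)·(15/2)·(10-8)·(2·10·8-(15/2)²-8²)/(6·10·10000) = 159/80000 m
Superposition: y = Σ y_i = 336337/6000000 m ≈ 0.056056 m

y(8) = 336337/6000000 m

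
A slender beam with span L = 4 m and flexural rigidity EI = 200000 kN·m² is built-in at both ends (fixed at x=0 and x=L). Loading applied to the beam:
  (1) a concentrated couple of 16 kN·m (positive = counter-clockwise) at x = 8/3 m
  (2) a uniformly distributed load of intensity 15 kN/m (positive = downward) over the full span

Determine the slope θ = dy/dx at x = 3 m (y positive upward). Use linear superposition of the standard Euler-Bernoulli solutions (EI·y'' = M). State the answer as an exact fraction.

θ(3) = 61/1200000 rad

Load 1 — applied couple M₀=16 kN·m at a=8/3 m (b=L-a=4/3):
  θ_1 = (R_Ax²/2 - M_Ax - M₀(x-a))/EI  [x>a] with R_A=16/3, M_A=16/3 = ((16/3)·3²/2 - (16/3)·3 - 16·(3-(8/3)))/200000 = 1/75000 rad
Load 2 — uniform load w=15 kN/m over full span:
  θ_2 = -wx(L-x)(L-2x)/(12EI) = -15·3·(4-3)·(4-2·3)/(12·200000) = 3/80000 rad
Superposition: θ = Σ θ_i = 61/1200000 rad ≈ 0.000051 rad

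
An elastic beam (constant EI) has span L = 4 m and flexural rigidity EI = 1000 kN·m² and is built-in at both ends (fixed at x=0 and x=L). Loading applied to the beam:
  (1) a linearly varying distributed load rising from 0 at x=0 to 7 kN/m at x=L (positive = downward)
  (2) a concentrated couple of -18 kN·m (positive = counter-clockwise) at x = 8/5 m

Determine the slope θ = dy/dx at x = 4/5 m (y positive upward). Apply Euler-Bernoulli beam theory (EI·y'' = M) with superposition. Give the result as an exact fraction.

θ(4/5) = -473/234375 rad

Load 1 — triangular load w₀=7 kN/m (0→w₀ over full span):
  θ_1 = -w₀(2x(L-x)(L-2x)(x+2L)+x²(L-x)²)/(120LEI) = -7·(2·(4/5)·(4-(4/5))·(4-2·(4/5))·((4/5)+2·4)+(4/5)²·(4-(4/5))²)/(120·4·1000) = -392/234375 rad
Load 2 — applied couple M₀=-18 kN·m at a=8/5 m (b=L-a=12/5):
  θ_2 = (R_Ax²/2 - M_Ax)/EI  [x≤a] with R_A=-162/25, M_A=-54/25 = ((-162/25)·(4/5)²/2 - (-54/25)·(4/5))/1000 = -27/78125 rad
Superposition: θ = Σ θ_i = -473/234375 rad ≈ -0.002018 rad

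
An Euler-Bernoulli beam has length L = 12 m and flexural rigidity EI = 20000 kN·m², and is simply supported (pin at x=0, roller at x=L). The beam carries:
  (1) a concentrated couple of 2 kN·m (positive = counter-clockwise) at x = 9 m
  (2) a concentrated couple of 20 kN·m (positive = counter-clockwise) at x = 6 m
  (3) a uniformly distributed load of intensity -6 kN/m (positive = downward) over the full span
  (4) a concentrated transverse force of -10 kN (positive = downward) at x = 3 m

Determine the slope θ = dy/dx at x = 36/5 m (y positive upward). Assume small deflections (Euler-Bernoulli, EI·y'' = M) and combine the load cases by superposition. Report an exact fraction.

Load 1 — applied couple M₀=2 kN·m at a=9 m (b=L-a=3):
  θ_1 = (M₀x²/(2L)+C₁)/EI  [x≤a] with C₁=M₀(3b²-L²)/(6L)=-13/4 = (2·(36/5)²/(2·12)+(-13/4))/20000 = 107/2000000 rad
Load 2 — applied couple M₀=20 kN·m at a=6 m (b=L-a=6):
  θ_2 = (M₀x²/(2L)-M₀(x-a)+C₁)/EI  [x>a] with C₁=M₀(3b²-L²)/(6L)=-10 = (20·(36/5)²/(2·12)-20·((36/5)-6)+(-10))/20000 = 23/50000 rad
Load 3 — uniform load w=-6 kN/m over full span:
  θ_3 = -w(L³-6Lx²+4x³)/(24EI) = -(-6)·(12³-6·12·(36/5)²+4·(36/5)³)/(24·20000) = -999/156250 rad
Load 4 — point force P=-10 kN at a=3 m (b=L-a=9):
  θ_4 = -Pa(2L²-6Lx+3x²+a²)/(6LEI)  [x>a] = -(-10)·3·(2·12²-6·12·(36/5)+3·(36/5)²+3²)/(6·12·20000) = -549/400000 rad
Superposition: θ = Σ θ_i = -36263/5000000 rad ≈ -0.007253 rad

θ(36/5) = -36263/5000000 rad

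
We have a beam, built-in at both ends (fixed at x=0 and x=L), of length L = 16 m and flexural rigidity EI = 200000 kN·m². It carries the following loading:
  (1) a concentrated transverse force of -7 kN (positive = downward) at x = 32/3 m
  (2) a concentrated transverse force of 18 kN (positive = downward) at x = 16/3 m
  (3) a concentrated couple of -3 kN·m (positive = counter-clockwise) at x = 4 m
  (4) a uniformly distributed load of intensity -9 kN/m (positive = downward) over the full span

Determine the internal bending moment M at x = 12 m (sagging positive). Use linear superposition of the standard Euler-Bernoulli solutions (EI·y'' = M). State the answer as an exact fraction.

M(12) = -26705/864 kN·m

Load 1 — point force P=-7 kN at a=32/3 m (b=L-a=16/3):
  M_1 = Pa²(a+3b)(L-x)/L³ - Pa²b/L²  [x>a] = (-7)·(32/3)²·((32/3)+3·(16/3))·(16-12)/16³ - (-7)·(32/3)²·(16/3)/16² = -112/27 kN·m
Load 2 — point force P=18 kN at a=16/3 m (b=L-a=32/3):
  M_2 = Pa²(a+3b)(L-x)/L³ - Pa²b/L²  [x>a] = 18·(16/3)²·((16/3)+3·(32/3))·(16-12)/16³ - 18·(16/3)²·(32/3)/16² = -8/3 kN·m
Load 3 — applied couple M₀=-3 kN·m at a=4 m (b=L-a=12):
  M_3 = R_Ax - M_A - M₀  [x>a] with R_A=-27/128, M_A=9/16 = (-27/128)·12 - (9/16) - (-3) = -3/32 kN·m
Load 4 — uniform load w=-9 kN/m over full span:
  M_4 = wLx/2 - wL²/12 - wx²/2 = (-9)·16·12/2 - (-9)·16²/12 - (-9)·12²/2 = -24 kN·m
Superposition: M = Σ M_i = -26705/864 kN·m ≈ -30.908565 kN·m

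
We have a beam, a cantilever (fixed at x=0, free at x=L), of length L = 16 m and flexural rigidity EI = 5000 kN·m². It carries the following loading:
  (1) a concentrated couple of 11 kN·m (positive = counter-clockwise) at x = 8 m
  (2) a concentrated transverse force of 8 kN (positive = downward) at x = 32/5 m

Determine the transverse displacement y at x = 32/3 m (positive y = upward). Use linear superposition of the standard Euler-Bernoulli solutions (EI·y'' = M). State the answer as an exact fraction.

y(32/3) = -38036/234375 m

Load 1 — applied couple M₀=11 kN·m at a=8 m (b=L-a=8):
  y_1 = M₀a(2x-a)/(2EI)  [x>a] = 11·8·(2·(32/3)-8)/(2·5000) = 44/375 m
Load 2 — point force P=8 kN at a=32/5 m (b=L-a=48/5):
  y_2 = -Pa²(3x-a)/(6EI)  [x>a] = -8·(32/5)²·(3·(32/3)-(32/5))/(6·5000) = -65536/234375 m
Superposition: y = Σ y_i = -38036/234375 m ≈ -0.162287 m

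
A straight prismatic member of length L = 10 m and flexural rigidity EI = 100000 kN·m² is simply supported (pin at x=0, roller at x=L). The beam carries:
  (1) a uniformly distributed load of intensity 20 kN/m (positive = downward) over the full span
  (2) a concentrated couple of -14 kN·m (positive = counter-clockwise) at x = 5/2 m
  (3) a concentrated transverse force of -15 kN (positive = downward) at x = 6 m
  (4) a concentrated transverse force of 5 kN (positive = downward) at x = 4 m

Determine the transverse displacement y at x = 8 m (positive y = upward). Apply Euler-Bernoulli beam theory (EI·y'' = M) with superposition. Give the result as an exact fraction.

y(8) = -29121/2000000 m

Load 1 — uniform load w=20 kN/m over full span:
  y_1 = -wx(L³-2Lx²+x³)/(24EI) = -20·8·(10³-2·10·8²+8³)/(24·100000) = -29/1875 m
Load 2 — applied couple M₀=-14 kN·m at a=5/2 m (b=L-a=15/2):
  y_2 = (M₀x³/(6L)-M₀(x-a)²/2+C₁x)/EI  [x>a] with C₁=M₀(3b²-L²)/(6L)=-385/24 = ((-14)·8³/(6·10)-(-14)·(8-(5/2))²/2+(-385/24)·8)/100000 = -721/2000000 m
Load 3 — point force P=-15 kN at a=6 m (b=L-a=4):
  y_3 = -Pa(L-x)(2Lx-a²-x²)/(6LEI)  [x>a] = -(-15)·6·(10-8)·(2·10·8-6²-8²)/(6·10·100000) = 9/5000 m
Load 4 — point force P=5 kN at a=4 m (b=L-a=6):
  y_4 = -Pa(L-x)(2Lx-a²-x²)/(6LEI)  [x>a] = -5·4·(10-8)·(2·10·8-4²-8²)/(6·10·100000) = -1/1875 m
Superposition: y = Σ y_i = -29121/2000000 m ≈ -0.014561 m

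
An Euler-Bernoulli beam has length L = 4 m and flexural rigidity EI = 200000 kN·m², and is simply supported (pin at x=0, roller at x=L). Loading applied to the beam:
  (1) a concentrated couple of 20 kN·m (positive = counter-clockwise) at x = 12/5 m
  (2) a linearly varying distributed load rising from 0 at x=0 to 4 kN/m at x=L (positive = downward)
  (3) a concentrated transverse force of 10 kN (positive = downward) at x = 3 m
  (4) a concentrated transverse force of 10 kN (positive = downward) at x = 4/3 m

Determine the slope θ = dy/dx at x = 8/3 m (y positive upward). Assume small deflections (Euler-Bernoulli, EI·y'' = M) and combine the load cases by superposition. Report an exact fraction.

Load 1 — applied couple M₀=20 kN·m at a=12/5 m (b=L-a=8/5):
  θ_1 = (M₀x²/(2L)-M₀(x-a)+C₁)/EI  [x>a] with C₁=M₀(3b²-L²)/(6L)=-104/15 = (20·(8/3)²/(2·4)-20·((8/3)-(12/5))+(-104/15))/200000 = 31/1125000 rad
Load 2 — triangular load w₀=4 kN/m (0→w₀ over full span):
  θ_2 = -w₀(7L⁴-30L²x²+15x⁴)/(360LEI) = -4·(7·4⁴-30·4²·(8/3)²+15·(8/3)⁴)/(360·4·200000) = 91/7593750 rad
Load 3 — point force P=10 kN at a=3 m (b=L-a=1):
  θ_3 = -Pb(L²-b²-3x²)/(6LEI)  [x≤a] = -10·1·(4²-1²-3·(8/3)²)/(6·4·200000) = 19/1440000 rad
Load 4 — point force P=10 kN at a=4/3 m (b=L-a=8/3):
  θ_4 = -Pa(2L²-6Lx+3x²+a²)/(6LEI)  [x>a] = -10·(4/3)·(2·4²-6·4·(8/3)+3·(8/3)²+(4/3)²)/(6·4·200000) = 1/40500 rad
Superposition: θ = Σ θ_i = 75257/972000000 rad ≈ 0.000077 rad

θ(8/3) = 75257/972000000 rad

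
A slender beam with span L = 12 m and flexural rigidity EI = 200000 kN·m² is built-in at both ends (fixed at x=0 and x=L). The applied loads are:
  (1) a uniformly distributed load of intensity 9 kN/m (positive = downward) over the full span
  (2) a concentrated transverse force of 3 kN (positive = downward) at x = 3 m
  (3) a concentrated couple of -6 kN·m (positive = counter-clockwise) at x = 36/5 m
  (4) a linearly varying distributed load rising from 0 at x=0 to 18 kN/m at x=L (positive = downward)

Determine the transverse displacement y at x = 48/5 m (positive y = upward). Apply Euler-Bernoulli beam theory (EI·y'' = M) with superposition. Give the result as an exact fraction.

y(48/5) = -13319181/6250000000 m

Load 1 — uniform load w=9 kN/m over full span:
  y_1 = -wx²(L-x)²/(24EI) = -9·(48/5)²·(12-(48/5))²/(24·200000) = -1944/1953125 m
Load 2 — point force P=3 kN at a=3 m (b=L-a=9):
  y_2 = -Pa²(L-x)²(3bL-(3b+a)(L-x))/(6L³EI)  [x>a] = -3·3²·(12-(48/5))²·(3·9·12-(3·9+3)·(12-(48/5)))/(6·12³·200000) = -189/10000000 m
Load 3 — applied couple M₀=-6 kN·m at a=36/5 m (b=L-a=24/5):
  y_3 = (R_Ax³/6 - M_Ax²/2 - M₀(x-a)²/2)/EI  [x>a] with R_A=-18/25, M_A=-48/25 = ((-18/25)·(48/5)³/6 - (-48/25)·(48/5)²/2 - (-6)·((48/5)-(36/5))²/2)/200000 = -81/39062500 m
Load 4 — triangular load w₀=18 kN/m (0→w₀ over full span):
  y_4 = -w₀x²(L-x)²(x+2L)/(120LEI) = -18·(48/5)²·(12-(48/5))²·((48/5)+2·12)/(120·12·200000) = -54432/48828125 m
Superposition: y = Σ y_i = -13319181/6250000000 m ≈ -0.002131 m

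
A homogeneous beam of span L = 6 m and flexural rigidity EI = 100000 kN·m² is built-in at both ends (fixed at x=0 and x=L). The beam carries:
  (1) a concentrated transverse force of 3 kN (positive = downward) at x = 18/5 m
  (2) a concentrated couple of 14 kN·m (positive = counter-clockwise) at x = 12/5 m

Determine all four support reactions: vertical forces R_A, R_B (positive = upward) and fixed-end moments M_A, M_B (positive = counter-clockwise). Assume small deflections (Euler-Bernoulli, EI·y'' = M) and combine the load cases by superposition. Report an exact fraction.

Load 1 — point force P=3 kN at a=18/5 m (b=L-a=12/5):
  R_A = Pb²(3a+b)/L³ = 3·(12/5)²·(3·(18/5)+(12/5))/6³ = 132/125 kN
  M_A = Pab²/L² = 3·(18/5)·(12/5)²/6² = 216/125 kN·m
  R_B = Pa²(a+3b)/L³ = 3·(18/5)²·((18/5)+3·(12/5))/6³ = 243/125 kN
  M_B = -Pa²b/L² = -3·(18/5)²·(12/5)/6² = -324/125 kN·m
Load 2 — applied couple M₀=14 kN·m at a=12/5 m (b=L-a=18/5):
  R_A = 6M₀ab/L³ = 6·14·(12/5)·(18/5)/6³ = 84/25 kN
  M_A = M₀b(2a-b)/L² = 14·(18/5)·(2·(12/5)-(18/5))/6² = 42/25 kN·m
  R_B = -6M₀ab/L³ = -6·14·(12/5)·(18/5)/6³ = -84/25 kN
  M_B = M₀a(2b-a)/L² = 14·(12/5)·(2·(18/5)-(12/5))/6² = 112/25 kN·m
Superposition: R_A = 552/125 kN, M_A = 426/125 kN·m, R_B = -177/125 kN, M_B = 236/125 kN·m

R_A = 552/125 kN, M_A = 426/125 kN·m, R_B = -177/125 kN, M_B = 236/125 kN·m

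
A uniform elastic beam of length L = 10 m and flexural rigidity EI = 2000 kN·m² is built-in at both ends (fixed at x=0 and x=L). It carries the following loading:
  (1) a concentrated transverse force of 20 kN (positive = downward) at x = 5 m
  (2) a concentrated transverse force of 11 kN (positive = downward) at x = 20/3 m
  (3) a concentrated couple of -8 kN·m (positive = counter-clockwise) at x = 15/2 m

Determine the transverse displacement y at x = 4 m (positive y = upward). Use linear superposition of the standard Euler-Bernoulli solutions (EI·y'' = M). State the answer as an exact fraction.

y(4) = -11917/202500 m

Load 1 — point force P=20 kN at a=5 m (b=L-a=5):
  y_1 = -Pb²x²(3aL-(3a+b)x)/(6L³EI)  [x≤a] = -20·5²·4²·(3·5·10-(3·5+5)·4)/(6·10³·2000) = -7/150 m
Load 2 — point force P=11 kN at a=20/3 m (b=L-a=10/3):
  y_2 = -Pb²x²(3aL-(3a+b)x)/(6L³EI)  [x≤a] = -11·(10/3)²·4²·(3·(20/3)·10-(3·(20/3)+(10/3))·4)/(6·10³·2000) = -176/10125 m
Load 3 — applied couple M₀=-8 kN·m at a=15/2 m (b=L-a=5/2):
  y_3 = (R_Ax³/6 - M_Ax²/2)/EI  [x≤a] with R_A=-9/10, M_A=-5/2 = ((-9/10)·4³/6 - (-5/2)·4²/2)/2000 = 13/2500 m
Superposition: y = Σ y_i = -11917/202500 m ≈ -0.058849 m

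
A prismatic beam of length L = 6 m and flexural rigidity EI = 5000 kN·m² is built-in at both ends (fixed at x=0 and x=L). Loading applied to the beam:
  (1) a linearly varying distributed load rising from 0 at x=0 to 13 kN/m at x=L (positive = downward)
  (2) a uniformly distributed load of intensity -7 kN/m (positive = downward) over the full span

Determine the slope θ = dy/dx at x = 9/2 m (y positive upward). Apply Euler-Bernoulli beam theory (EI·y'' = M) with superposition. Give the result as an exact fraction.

θ(9/2) = -729/6400000 rad

Load 1 — triangular load w₀=13 kN/m (0→w₀ over full span):
  θ_1 = -w₀(2x(L-x)(L-2x)(x+2L)+x²(L-x)²)/(120LEI) = -13·(2·(9/2)·(6-(9/2))·(6-2·(9/2))·((9/2)+2·6)+(9/2)²·(6-(9/2))²)/(120·6·5000) = 14391/6400000 rad
Load 2 — uniform load w=-7 kN/m over full span:
  θ_2 = -wx(L-x)(L-2x)/(12EI) = -(-7)·(9/2)·(6-(9/2))·(6-2·(9/2))/(12·5000) = -189/80000 rad
Superposition: θ = Σ θ_i = -729/6400000 rad ≈ -0.000114 rad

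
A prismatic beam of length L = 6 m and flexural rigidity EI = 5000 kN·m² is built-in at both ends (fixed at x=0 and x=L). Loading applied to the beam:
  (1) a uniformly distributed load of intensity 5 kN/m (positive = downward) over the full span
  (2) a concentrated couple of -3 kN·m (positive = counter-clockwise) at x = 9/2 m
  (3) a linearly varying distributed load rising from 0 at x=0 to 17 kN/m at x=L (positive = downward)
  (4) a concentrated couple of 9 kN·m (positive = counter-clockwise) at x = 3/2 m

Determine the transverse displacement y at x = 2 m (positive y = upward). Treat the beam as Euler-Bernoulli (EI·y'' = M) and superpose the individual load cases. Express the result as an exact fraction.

y(2) = -10391/1800000 m

Load 1 — uniform load w=5 kN/m over full span:
  y_1 = -wx²(L-x)²/(24EI) = -5·2²·(6-2)²/(24·5000) = -1/375 m
Load 2 — applied couple M₀=-3 kN·m at a=9/2 m (b=L-a=3/2):
  y_2 = (R_Ax³/6 - M_Ax²/2)/EI  [x≤a] with R_A=-9/16, M_A=-15/16 = ((-9/16)·2³/6 - (-15/16)·2²/2)/5000 = 9/40000 m
Load 3 — triangular load w₀=17 kN/m (0→w₀ over full span):
  y_3 = -w₀x²(L-x)²(x+2L)/(120LEI) = -17·2²·(6-2)²·(2+2·6)/(120·6·5000) = -119/28125 m
Load 4 — applied couple M₀=9 kN·m at a=3/2 m (b=L-a=9/2):
  y_4 = (R_Ax³/6 - M_Ax²/2 - M₀(x-a)²/2)/EI  [x>a] with R_A=27/16, M_A=-27/16 = ((27/16)·2³/6 - (-27/16)·2²/2 - 9·(2-(3/2))²/2)/5000 = 9/10000 m
Superposition: y = Σ y_i = -10391/1800000 m ≈ -0.005773 m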